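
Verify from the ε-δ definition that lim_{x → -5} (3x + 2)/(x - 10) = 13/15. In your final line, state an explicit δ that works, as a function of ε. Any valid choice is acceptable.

Let ε > 0. We want δ > 0 with 0 < |x + 5| < δ ⇒ |(3x + 2)/(x - 10) − (13/15)| < ε.
Combining over a common denominator, (3x + 2)/(x - 10) − (13/15) = [(3x + 2)·(-15) − (-13)·(x - 10)] / [(-15)·(x - 10)] = -32(x + 5) / ((-15)(x - 10)).
So |(3x + 2)/(x - 10) − (13/15)| = 32|x + 5| / (15·|x − 10|).
Restrict δ ≤ 15/2. Then |x + 5| < 15/2 gives |x − 10| = |(x + 5) + (-15)| ≥ 15 − 15/2 = 15/2.
Hence |(3x + 2)/(x - 10) − (13/15)| < 32|x + 5|/(15·(15/2)) = (64/225)|x + 5|, which is < ε once |x + 5| < (225/64)ε.
Take δ = min(15/2, (225/64)ε). Then 0 < |x + 5| < δ forces both bounds, so |(3x + 2)/(x - 10) − (13/15)| < ε.

δ = min(15/2, (225/64)ε)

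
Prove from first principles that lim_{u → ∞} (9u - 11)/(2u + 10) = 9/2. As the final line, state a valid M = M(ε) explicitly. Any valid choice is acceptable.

M = 28/ε

Let ε > 0 be given. We seek M > 0 such that u > M implies |(9u - 11)/(2u + 10) − (9/2)| < ε.
(9u - 11)/(2u + 10) − (9/2) = (2(9u - 11) − 9(2u + 10)) / (2(2u + 10)) = -112/(2(2u + 10)).
For u > 0 we have 2u + 10 > 2u, so |(9u - 11)/(2u + 10) − (9/2)| = 112/(2(2u + 10)) < 112/(2·2u) = 28/u.
Thus |(9u - 11)/(2u + 10) − (9/2)| < ε whenever u > 28/ε.
Take M = 28/ε. If u > M then |(9u - 11)/(2u + 10) − (9/2)| < 28/u < ε.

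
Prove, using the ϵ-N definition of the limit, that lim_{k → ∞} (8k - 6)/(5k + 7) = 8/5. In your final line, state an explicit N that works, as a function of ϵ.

N = (86/25)/ϵ

Let ϵ > 0 be given. For k ≥ 1, |(8k - 6)/(5k + 7) − (8/5)| = |-86|/(5(5k + 7)) = 86/(5(5k + 7)).
Since 5k + 7 ≥ 5k for k ≥ 1, this is ≤ 86/(5·5k) = (86/25)/k.
So |(8k - 6)/(5k + 7) − (8/5)| < ϵ whenever k > (86/25)/ϵ.
Take N = (86/25)/ϵ. If k > N then |(8k - 6)/(5k + 7) − (8/5)| ≤ (86/25)/k < ϵ.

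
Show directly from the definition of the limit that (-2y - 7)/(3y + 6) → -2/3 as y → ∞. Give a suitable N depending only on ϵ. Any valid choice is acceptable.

N = 1/ϵ

Fix ϵ > 0. We seek N > 0 such that y > N implies |(-2y - 7)/(3y + 6) + 2/3| < ϵ.
(-2y - 7)/(3y + 6) + 2/3 = (3(-2y - 7) − (-2)(3y + 6)) / (3(3y + 6)) = -9/(3(3y + 6)).
For y > 0 we have 3y + 6 > 3y, so |(-2y - 7)/(3y + 6) + 2/3| = 9/(3(3y + 6)) < 9/(3·3y) = 1/y.
Thus |(-2y - 7)/(3y + 6) + 2/3| < ϵ whenever y > 1/ϵ.
Take N = 1/ϵ. If y > N then |(-2y - 7)/(3y + 6) + 2/3| < 1/y < ϵ.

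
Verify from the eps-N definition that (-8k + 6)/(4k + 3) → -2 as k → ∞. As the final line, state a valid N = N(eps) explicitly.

N = 3/eps

Let eps > 0 be given. For k ≥ 1, |(-8k + 6)/(4k + 3) + 2| = |48|/(4(4k + 3)) = 48/(4(4k + 3)).
Since 4k + 3 ≥ 4k for k ≥ 1, this is ≤ 48/(4·4k) = 3/k.
So |(-8k + 6)/(4k + 3) + 2| < eps whenever k > 3/eps.
Take N = 3/eps. If k > N then |(-8k + 6)/(4k + 3) + 2| ≤ 3/k < eps.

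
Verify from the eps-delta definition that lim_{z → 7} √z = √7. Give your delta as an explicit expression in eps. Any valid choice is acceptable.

Let eps > 0 be given. We want delta > 0 such that 0 < |z − 7| < delta implies |√z − √7| < eps.
Multiplying by the conjugate, |√z − √7| = |z − 7|/(√z + √7).
Restrict delta ≤ 7 so that |z − 7| < 7 forces z > 0, and then √z + √7 > √7.
Hence |√z − √7| < |z − 7|/√7, which is < eps once |z − 7| < √7·eps.
Take delta = min(7, √7·eps). If 0 < |z − 7| < delta then z > 0 and |√z − √7| < |z − 7|/√7 < eps.

delta = min(7, √7·eps)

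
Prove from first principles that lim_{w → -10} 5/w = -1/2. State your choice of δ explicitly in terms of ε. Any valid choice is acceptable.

δ = min(5, 10ε)

Let ε > 0 be given. We seek δ > 0 such that 0 < |w + 10| < δ implies |5/w + 1/2| < ε.
|5/w + 1/2| = 5·|-10 − w|/(10·|w|) = 5|w + 10|/(10|w|).
Restrict δ ≤ 5. Then |w + 10| < 5 gives |w| > 5, so 10|w| > 50.
Then |5/w + 1/2| < 5|w + 10|/50, which is < ε when |w + 10| < 10ε.
Take δ = min(5, 10ε). Then 0 < |w + 10| < δ gives both |w + 10| < 5 and |w + 10| < 10ε, so |5/w + 1/2| < ε.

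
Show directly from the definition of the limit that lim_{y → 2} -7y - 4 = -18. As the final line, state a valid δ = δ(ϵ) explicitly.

Let ϵ > 0 be given. We need δ > 0 so that 0 < |y − 2| < δ implies |(-7y - 4) + 18| < ϵ.
|(-7y - 4) + 18| = |-7y + 14| = 7|y − 2|.
Thus it suffices that |y − 2| < ϵ/7.
Choosing δ = ϵ/7 gives |(-7y - 4) + 18| = 7|y − 2| < ϵ whenever |y − 2| < δ.

δ = ϵ/7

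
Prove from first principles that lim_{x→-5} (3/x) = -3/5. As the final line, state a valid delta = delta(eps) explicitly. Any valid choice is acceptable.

delta = min(5/2, (25/6)eps)

Let eps > 0. We seek delta > 0 such that 0 < |x + 5| < delta implies |3/x + 3/5| < eps.
|3/x + 3/5| = 3·|-5 − x|/(5·|x|) = 3|x + 5|/(5|x|).
Restrict delta ≤ 5/2. Then |x + 5| < 5/2 gives |x| > 5/2, so 5|x| > 25/2.
Then |3/x + 3/5| < 3|x + 5|/(25/2), which is < eps when |x + 5| < (25/6)eps.
Take delta = min(5/2, (25/6)eps). Then 0 < |x + 5| < delta gives both |x + 5| < 5/2 and |x + 5| < (25/6)eps, so |3/x + 3/5| < eps.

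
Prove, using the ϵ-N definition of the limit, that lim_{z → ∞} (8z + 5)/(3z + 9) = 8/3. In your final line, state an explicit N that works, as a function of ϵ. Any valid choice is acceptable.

Fix ϵ > 0. We seek N > 0 such that z > N implies |(8z + 5)/(3z + 9) − (8/3)| < ϵ.
(8z + 5)/(3z + 9) − (8/3) = (3(8z + 5) − 8(3z + 9)) / (3(3z + 9)) = -57/(3(3z + 9)).
For z > 0 we have 3z + 9 > 3z, so |(8z + 5)/(3z + 9) − (8/3)| = 57/(3(3z + 9)) < 57/(3·3z) = (19/3)/z.
Thus |(8z + 5)/(3z + 9) − (8/3)| < ϵ whenever z > (19/3)/ϵ.
Take N = (19/3)/ϵ. If z > N then |(8z + 5)/(3z + 9) − (8/3)| < (19/3)/z < ϵ.

N = (19/3)/ϵ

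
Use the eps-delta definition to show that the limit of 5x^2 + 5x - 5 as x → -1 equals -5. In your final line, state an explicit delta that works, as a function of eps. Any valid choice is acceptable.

Let eps > 0. We want delta > 0 such that 0 < |x + 1| < delta implies |(5x^2 + 5x - 5) + 5| < eps.
(5x^2 + 5x - 5) + 5 = 5x^2 + 5x = (x + 1)(5x).
So |(5x^2 + 5x - 5) + 5| = |x + 1|·|5x|.
Require delta ≤ 2. Then |x + 1| < 2 gives |x| < 3, and by the triangle inequality |5x| ≤ 5·3 = 15.
Hence |(5x^2 + 5x - 5) + 5| ≤ 15|x + 1| < eps provided |x + 1| < eps/15.
Take delta = min(2, eps/15). Then 0 < |x + 1| < delta gives both |x + 1| < 2 and |x + 1| < eps/15, so |(5x^2 + 5x - 5) + 5| < eps.

delta = min(2, eps/15)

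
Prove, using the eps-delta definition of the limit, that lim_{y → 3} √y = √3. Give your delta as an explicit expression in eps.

delta = min(3, √3·eps)

Fix eps > 0. We want delta > 0 such that 0 < |y − 3| < delta implies |√y − √3| < eps.
Multiplying by the conjugate, |√y − √3| = |y − 3|/(√y + √3).
Restrict delta ≤ 3 so that |y − 3| < 3 forces y > 0, and then √y + √3 > √3.
Hence |√y − √3| < |y − 3|/√3, which is < eps once |y − 3| < √3·eps.
Take delta = min(3, √3·eps). If 0 < |y − 3| < delta then y > 0 and |√y − √3| < |y − 3|/√3 < eps.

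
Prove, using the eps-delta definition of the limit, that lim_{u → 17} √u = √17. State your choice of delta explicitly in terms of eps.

delta = min(17, √17·eps)

Let eps > 0. We want delta > 0 such that 0 < |u − 17| < delta implies |√u − √17| < eps.
Multiplying by the conjugate, |√u − √17| = |u − 17|/(√u + √17).
Restrict delta ≤ 17 so that |u − 17| < 17 forces u > 0, and then √u + √17 > √17.
Hence |√u − √17| < |u − 17|/√17, which is < eps once |u − 17| < √17·eps.
Take delta = min(17, √17·eps). If 0 < |u − 17| < delta then u > 0 and |√u − √17| < |u − 17|/√17 < eps.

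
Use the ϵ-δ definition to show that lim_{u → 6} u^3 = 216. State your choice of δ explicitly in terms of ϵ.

Fix ϵ > 0. We seek δ > 0 with 0 < |u − 6| < δ ⇒ |u^3 − 216| < ϵ.
Factor: u^3 − 216 = (u − 6)(u^2 + 6u + 36), so |u^3 − 216| = |u − 6|·|u^2 + 6u + 36|.
Restrict δ ≤ 2. Then |u − 6| < 2 gives |u| < 8, so by the triangle inequality |u^2 + 6u + 36| ≤ 8^2 + 6·8 + 36 = 148.
Hence |u^3 − 216| ≤ 148|u − 6|, which is < ϵ once |u − 6| < ϵ/148.
Take δ = min(2, ϵ/148). If 0 < |u − 6| < δ then both bounds hold and |u^3 − 216| ≤ 148|u − 6| < 148·(ϵ/148) = ϵ.

δ = min(2, ϵ/148)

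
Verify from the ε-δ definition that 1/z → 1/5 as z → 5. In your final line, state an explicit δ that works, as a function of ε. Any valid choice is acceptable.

δ = min(5/2, (25/2)ε)

Fix ε > 0. We seek δ > 0 such that 0 < |z − 5| < δ implies |1/z − (1/5)| < ε.
|1/z − (1/5)| = |5 − z|/(5·|z|) = |z − 5|/(5|z|).
Require δ ≤ 5/2 so that |z| > 5 − 5/2 = 5/2, hence 5|z| > 25/2.
Then |1/z − (1/5)| < |z − 5|/(25/2), which is < ε when |z − 5| < (25/2)ε.
Take δ = min(5/2, (25/2)ε). Then 0 < |z − 5| < δ gives both |z − 5| < 5/2 and |z − 5| < (25/2)ε, so |1/z − (1/5)| < ε.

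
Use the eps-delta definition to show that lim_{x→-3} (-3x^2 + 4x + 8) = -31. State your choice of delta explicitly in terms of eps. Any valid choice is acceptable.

delta = min(1, eps/25)

Let eps > 0. We want delta > 0 such that 0 < |x + 3| < delta implies |(-3x^2 + 4x + 8) + 31| < eps.
(-3x^2 + 4x + 8) + 31 = -3x^2 + 4x + 39 = (x + 3)(-3x + 13).
So |(-3x^2 + 4x + 8) + 31| = |x + 3|·|-3x + 13|.
Require delta ≤ 1. Then |x + 3| < 1 gives |x| < 4, and by the triangle inequality |-3x + 13| ≤ 3·4 + 13 = 25.
Hence |(-3x^2 + 4x + 8) + 31| ≤ 25|x + 3| < eps provided |x + 3| < eps/25.
Choosing delta = min(1, eps/25) ensures both conditions, hence |(-3x^2 + 4x + 8) + 31| < eps.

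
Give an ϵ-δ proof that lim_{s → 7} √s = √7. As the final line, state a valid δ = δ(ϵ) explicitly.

δ = min(7, √7·ϵ)

Suppose ϵ > 0. We want δ > 0 such that 0 < |s − 7| < δ implies |√s − √7| < ϵ.
Rationalise: √s − √7 = (s − 7)/(√s + √7), so |√s − √7| = |s − 7|/(√s + √7).
Restrict δ ≤ 7 so that |s − 7| < 7 forces s > 0, and then √s + √7 > √7.
Hence |√s − √7| < |s − 7|/√7, which is < ϵ once |s − 7| < √7·ϵ.
Take δ = min(7, √7·ϵ). If 0 < |s − 7| < δ then s > 0 and |√s − √7| < |s − 7|/√7 < ϵ.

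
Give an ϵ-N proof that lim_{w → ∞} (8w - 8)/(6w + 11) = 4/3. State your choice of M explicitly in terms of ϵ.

M = (34/9)/ϵ

Let ϵ > 0 be given. We seek M > 0 such that w > M implies |(8w - 8)/(6w + 11) − (4/3)| < ϵ.
(8w - 8)/(6w + 11) − (4/3) = (6(8w - 8) − 8(6w + 11)) / (6(6w + 11)) = -136/(6(6w + 11)).
For w > 0 we have 6w + 11 > 6w, so |(8w - 8)/(6w + 11) − (4/3)| = 136/(6(6w + 11)) < 136/(6·6w) = (34/9)/w.
Thus |(8w - 8)/(6w + 11) − (4/3)| < ϵ whenever w > (34/9)/ϵ.
Take M = (34/9)/ϵ. If w > M then |(8w - 8)/(6w + 11) − (4/3)| < (34/9)/w < ϵ.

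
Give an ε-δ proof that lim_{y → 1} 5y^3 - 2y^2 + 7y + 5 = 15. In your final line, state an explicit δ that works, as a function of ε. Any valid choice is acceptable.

δ = min(2, ε/64)

Suppose ε > 0. We want δ > 0 such that 0 < |y − 1| < δ implies |(5y^3 - 2y^2 + 7y + 5) − 15| < ε.
(5y^3 - 2y^2 + 7y + 5) − 15 = 5y^3 - 2y^2 + 7y - 10 = (y − 1)(5y^2 + 3y + 10).
So |(5y^3 - 2y^2 + 7y + 5) − 15| = |y − 1|·|5y^2 + 3y + 10|.
Assume first that |y − 1| < 2, so |y| < 3. Then |5y^2 + 3y + 10| ≤ 5·3^2 + 3·3 + 10 = 64.
Hence |(5y^3 - 2y^2 + 7y + 5) − 15| ≤ 64|y − 1| < ε provided |y − 1| < ε/64.
Take δ = min(2, ε/64). Then 0 < |y − 1| < δ gives both |y − 1| < 2 and |y − 1| < ε/64, so |(5y^3 - 2y^2 + 7y + 5) − 15| < ε.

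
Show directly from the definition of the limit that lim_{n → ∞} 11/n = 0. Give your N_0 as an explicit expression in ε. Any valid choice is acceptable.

Suppose ε > 0. For n ≥ 1, |11/n − 0| = 11/(n) ≤ 11/n.
We need 11/n < ε, i.e. n > 11/ε.
Take N_0 = 11/ε. If n > N_0 then |11/n| ≤ 11/n < ε.

N_0 = 11/ε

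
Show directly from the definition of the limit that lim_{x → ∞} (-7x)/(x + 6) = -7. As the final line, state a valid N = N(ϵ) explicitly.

N = 42/ϵ

Let ϵ > 0. We seek N > 0 such that x > N implies |(-7x)/(x + 6) + 7| < ϵ.
(-7x)/(x + 6) + 7 = ((-7x) − (-7)(x + 6)) / ((x + 6)) = 42/((x + 6)).
For x > 0 we have x + 6 > x, so |(-7x)/(x + 6) + 7| = 42/((x + 6)) < 42/(x) = 42/x.
Thus |(-7x)/(x + 6) + 7| < ϵ whenever x > 42/ϵ.
Take N = 42/ϵ. If x > N then |(-7x)/(x + 6) + 7| < 42/x < ϵ.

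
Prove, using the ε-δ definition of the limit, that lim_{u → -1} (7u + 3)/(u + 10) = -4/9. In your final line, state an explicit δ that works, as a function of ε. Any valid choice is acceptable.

Let ε > 0 be given. We want δ > 0 with 0 < |u + 1| < δ ⇒ |(7u + 3)/(u + 10) + 4/9| < ε.
Combining over a common denominator, (7u + 3)/(u + 10) + 4/9 = [(7u + 3)·9 − (-4)·(u + 10)] / [9·(u + 10)] = 67(u + 1) / (9(u + 10)).
So |(7u + 3)/(u + 10) + 4/9| = 67|u + 1| / (9·|u + 10|).
Restrict δ ≤ 9/2. Then |u + 1| < 9/2 gives |u + 10| = |(u + 1) + 9| ≥ 9 − 9/2 = 9/2.
Hence |(7u + 3)/(u + 10) + 4/9| < 67|u + 1|/(9·(9/2)) = (134/81)|u + 1|, which is < ε once |u + 1| < (81/134)ε.
Take δ = min(9/2, (81/134)ε). Then 0 < |u + 1| < δ forces both bounds, so |(7u + 3)/(u + 10) + 4/9| < ε.

δ = min(9/2, (81/134)ε)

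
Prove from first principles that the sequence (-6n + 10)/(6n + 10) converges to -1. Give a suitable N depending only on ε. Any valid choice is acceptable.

Let ε > 0 be given. For n ≥ 1, |(-6n + 10)/(6n + 10) + 1| = |120|/(6(6n + 10)) = 120/(6(6n + 10)).
Since 6n + 10 ≥ 6n for n ≥ 1, this is ≤ 120/(6·6n) = (10/3)/n.
So |(-6n + 10)/(6n + 10) + 1| < ε whenever n > (10/3)/ε.
Take N = (10/3)/ε. If n > N then |(-6n + 10)/(6n + 10) + 1| ≤ (10/3)/n < ε.

N = (10/3)/ε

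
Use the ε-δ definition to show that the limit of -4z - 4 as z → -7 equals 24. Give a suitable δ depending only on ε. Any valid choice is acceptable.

δ = ε/4

Let ε > 0 be given. We need δ > 0 so that 0 < |z + 7| < δ implies |(-4z - 4) − 24| < ε.
|(-4z - 4) − 24| = |-4z - 28| = 4|z + 7|.
Thus it suffices that |z + 7| < ε/4.
Choosing δ = ε/4 gives |(-4z - 4) − 24| = 4|z + 7| < ε whenever |z + 7| < δ.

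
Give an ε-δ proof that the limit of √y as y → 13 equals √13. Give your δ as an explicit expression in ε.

δ = min(13, √13·ε)

Let ε > 0. We want δ > 0 such that 0 < |y − 13| < δ implies |√y − √13| < ε.
Rationalise: √y − √13 = (y − 13)/(√y + √13), so |√y − √13| = |y − 13|/(√y + √13).
Restrict δ ≤ 13 so that |y − 13| < 13 forces y > 0, and then √y + √13 > √13.
Hence |√y − √13| < |y − 13|/√13, which is < ε once |y − 13| < √13·ε.
Take δ = min(13, √13·ε). If 0 < |y − 13| < δ then y > 0 and |√y − √13| < |y − 13|/√13 < ε.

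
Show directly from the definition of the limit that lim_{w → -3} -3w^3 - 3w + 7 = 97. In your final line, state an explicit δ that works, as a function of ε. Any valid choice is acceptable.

Suppose ε > 0. We want δ > 0 such that 0 < |w + 3| < δ implies |(-3w^3 - 3w + 7) − 97| < ε.
(-3w^3 - 3w + 7) − 97 = -3w^3 - 3w - 90 = (w + 3)(-3w^2 + 9w - 30).
So |(-3w^3 - 3w + 7) − 97| = |w + 3|·|-3w^2 + 9w - 30|.
Assume first that |w + 3| < 2, so |w| < 5. Then |-3w^2 + 9w - 30| ≤ 3·5^2 + 9·5 + 30 = 150.
Hence |(-3w^3 - 3w + 7) − 97| ≤ 150|w + 3| < ε provided |w + 3| < ε/150.
Take δ = min(2, ε/150). Then 0 < |w + 3| < δ gives both |w + 3| < 2 and |w + 3| < ε/150, so |(-3w^3 - 3w + 7) − 97| < ε.

δ = min(2, ε/150)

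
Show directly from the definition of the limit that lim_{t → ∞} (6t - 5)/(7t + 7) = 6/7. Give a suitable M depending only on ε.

Let ε > 0. We seek M > 0 such that t > M implies |(6t - 5)/(7t + 7) − (6/7)| < ε.
(6t - 5)/(7t + 7) − (6/7) = (7(6t - 5) − 6(7t + 7)) / (7(7t + 7)) = -77/(7(7t + 7)).
For t > 0 we have 7t + 7 > 7t, so |(6t - 5)/(7t + 7) − (6/7)| = 77/(7(7t + 7)) < 77/(7·7t) = (11/7)/t.
Thus |(6t - 5)/(7t + 7) − (6/7)| < ε whenever t > (11/7)/ε.
Take M = (11/7)/ε. If t > M then |(6t - 5)/(7t + 7) − (6/7)| < (11/7)/t < ε.

M = (11/7)/ε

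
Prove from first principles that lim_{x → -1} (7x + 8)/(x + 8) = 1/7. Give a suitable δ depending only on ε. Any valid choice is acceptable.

δ = min(7/2, (49/96)ε)

Suppose ε > 0. We want δ > 0 with 0 < |x + 1| < δ ⇒ |(7x + 8)/(x + 8) − (1/7)| < ε.
Combining over a common denominator, (7x + 8)/(x + 8) − (1/7) = [(7x + 8)·7 − 1·(x + 8)] / [7·(x + 8)] = 48(x + 1) / (7(x + 8)).
So |(7x + 8)/(x + 8) − (1/7)| = 48|x + 1| / (7·|x + 8|).
Require δ ≤ 7/2, so |x + 8| ≥ |7| − |x + 1| > 7 − 7/2 = 7/2.
Hence |(7x + 8)/(x + 8) − (1/7)| < 48|x + 1|/(7·(7/2)) = (96/49)|x + 1|, which is < ε once |x + 1| < (49/96)ε.
Take δ = min(7/2, (49/96)ε). Then 0 < |x + 1| < δ forces both bounds, so |(7x + 8)/(x + 8) − (1/7)| < ε.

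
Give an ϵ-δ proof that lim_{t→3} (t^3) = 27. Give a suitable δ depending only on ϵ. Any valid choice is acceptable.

Let ϵ > 0 be given. We seek δ > 0 with 0 < |t − 3| < δ ⇒ |t^3 − 27| < ϵ.
Factor: t^3 − 27 = (t − 3)(t^2 + 3t + 9), so |t^3 − 27| = |t − 3|·|t^2 + 3t + 9|.
Impose δ ≤ 1 so that |t| < 4; then |t^2 + 3t + 9| ≤ 37.
Hence |t^3 − 27| ≤ 37|t − 3|, which is < ϵ once |t − 3| < ϵ/37.
Take δ = min(1, ϵ/37). If 0 < |t − 3| < δ then both bounds hold and |t^3 − 27| ≤ 37|t − 3| < 37·(ϵ/37) = ϵ.

δ = min(1, ϵ/37)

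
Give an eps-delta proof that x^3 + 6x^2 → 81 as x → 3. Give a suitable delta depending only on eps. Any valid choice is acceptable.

Let eps > 0 be given. We want delta > 0 such that 0 < |x − 3| < delta implies |(x^3 + 6x^2) − 81| < eps.
(x^3 + 6x^2) − 81 = x^3 + 6x^2 - 81 = (x − 3)(x^2 + 9x + 27).
So |(x^3 + 6x^2) − 81| = |x − 3|·|x^2 + 9x + 27|.
Assume first that |x − 3| < 1, so |x| < 4. Then |x^2 + 9x + 27| ≤ 4^2 + 9·4 + 27 = 79.
Hence |(x^3 + 6x^2) − 81| ≤ 79|x − 3| < eps provided |x − 3| < eps/79.
Choosing delta = min(1, eps/79) ensures both conditions, hence |(x^3 + 6x^2) − 81| < eps.

delta = min(1, eps/79)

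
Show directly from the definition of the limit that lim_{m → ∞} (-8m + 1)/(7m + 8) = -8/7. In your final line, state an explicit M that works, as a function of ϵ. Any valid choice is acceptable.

Let ϵ > 0 be given. For m ≥ 1, |(-8m + 1)/(7m + 8) + 8/7| = |71|/(7(7m + 8)) = 71/(7(7m + 8)).
Since 7m + 8 ≥ 7m for m ≥ 1, this is ≤ 71/(7·7m) = (71/49)/m.
So |(-8m + 1)/(7m + 8) + 8/7| < ϵ whenever m > (71/49)/ϵ.
Take M = (71/49)/ϵ. If m > M then |(-8m + 1)/(7m + 8) + 8/7| ≤ (71/49)/m < ϵ.

M = (71/49)/ϵ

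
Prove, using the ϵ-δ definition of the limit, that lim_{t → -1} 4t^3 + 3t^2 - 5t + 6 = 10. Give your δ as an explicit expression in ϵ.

Suppose ϵ > 0. We want δ > 0 such that 0 < |t + 1| < δ implies |(4t^3 + 3t^2 - 5t + 6) − 10| < ϵ.
(4t^3 + 3t^2 - 5t + 6) − 10 = 4t^3 + 3t^2 - 5t - 4 = (t + 1)(4t^2 - t - 4).
So |(4t^3 + 3t^2 - 5t + 6) − 10| = |t + 1|·|4t^2 - t - 4|.
Require δ ≤ 1. Then |t + 1| < 1 gives |t| < 2, and by the triangle inequality |4t^2 - t - 4| ≤ 4·2^2 + 2 + 4 = 22.
Hence |(4t^3 + 3t^2 - 5t + 6) − 10| ≤ 22|t + 1| < ϵ provided |t + 1| < ϵ/22.
Take δ = min(1, ϵ/22). Then 0 < |t + 1| < δ gives both |t + 1| < 1 and |t + 1| < ϵ/22, so |(4t^3 + 3t^2 - 5t + 6) − 10| < ϵ.

δ = min(1, ϵ/22)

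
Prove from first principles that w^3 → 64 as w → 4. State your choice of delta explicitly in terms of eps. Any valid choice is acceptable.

delta = min(2, eps/76)

Let eps > 0. We seek delta > 0 with 0 < |w − 4| < delta ⇒ |w^3 − 64| < eps.
Factor: w^3 − 64 = (w − 4)(w^2 + 4w + 16), so |w^3 − 64| = |w − 4|·|w^2 + 4w + 16|.
Impose delta ≤ 2 so that |w| < 6; then |w^2 + 4w + 16| ≤ 76.
Hence |w^3 − 64| ≤ 76|w − 4|, which is < eps once |w − 4| < eps/76.
Take delta = min(2, eps/76). If 0 < |w − 4| < delta then both bounds hold and |w^3 − 64| ≤ 76|w − 4| < 76·(eps/76) = eps.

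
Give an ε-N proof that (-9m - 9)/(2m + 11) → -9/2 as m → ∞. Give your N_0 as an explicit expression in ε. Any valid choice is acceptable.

Let ε > 0 be given. For m ≥ 1, |(-9m - 9)/(2m + 11) + 9/2| = |81|/(2(2m + 11)) = 81/(2(2m + 11)).
Since 2m + 11 ≥ 2m for m ≥ 1, this is ≤ 81/(2·2m) = (81/4)/m.
So |(-9m - 9)/(2m + 11) + 9/2| < ε whenever m > (81/4)/ε.
Take N_0 = (81/4)/ε. If m > N_0 then |(-9m - 9)/(2m + 11) + 9/2| ≤ (81/4)/m < ε.

N_0 = (81/4)/ε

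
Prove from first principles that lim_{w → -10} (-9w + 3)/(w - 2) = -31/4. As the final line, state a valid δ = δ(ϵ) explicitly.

δ = min(6, (24/5)ϵ)

Suppose ϵ > 0. We want δ > 0 with 0 < |w + 10| < δ ⇒ |(-9w + 3)/(w - 2) + 31/4| < ϵ.
Combining over a common denominator, (-9w + 3)/(w - 2) + 31/4 = [(-9w + 3)·(-12) − 93·(w - 2)] / [(-12)·(w - 2)] = 15(w + 10) / ((-12)(w - 2)).
So |(-9w + 3)/(w - 2) + 31/4| = 15|w + 10| / (12·|w − 2|).
Require δ ≤ 6, so |w − 2| ≥ |-12| − |w + 10| > 12 − 6 = 6.
Hence |(-9w + 3)/(w - 2) + 31/4| < 15|w + 10|/(12·6) = (5/24)|w + 10|, which is < ϵ once |w + 10| < (24/5)ϵ.
Take δ = min(6, (24/5)ϵ). Then 0 < |w + 10| < δ forces both bounds, so |(-9w + 3)/(w - 2) + 31/4| < ϵ.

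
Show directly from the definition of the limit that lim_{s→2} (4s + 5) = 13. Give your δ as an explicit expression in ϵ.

δ = ϵ/4

Fix ϵ > 0. We need δ > 0 so that 0 < |s − 2| < δ implies |(4s + 5) − 13| < ϵ.
|(4s + 5) − 13| = |4s - 8| = 4|s − 2|.
So 4|s − 2| < ϵ exactly when |s − 2| < ϵ/4.
Choosing δ = ϵ/4 gives |(4s + 5) − 13| = 4|s − 2| < ϵ whenever |s − 2| < δ.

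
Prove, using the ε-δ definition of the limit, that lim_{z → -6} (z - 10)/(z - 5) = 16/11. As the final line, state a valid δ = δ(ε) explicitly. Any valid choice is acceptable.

δ = min(11/2, (121/10)ε)

Fix ε > 0. We want δ > 0 with 0 < |z + 6| < δ ⇒ |(z - 10)/(z - 5) − (16/11)| < ε.
Combining over a common denominator, (z - 10)/(z - 5) − (16/11) = [(z - 10)·(-11) − (-16)·(z - 5)] / [(-11)·(z - 5)] = 5(z + 6) / ((-11)(z - 5)).
So |(z - 10)/(z - 5) − (16/11)| = 5|z + 6| / (11·|z − 5|).
Require δ ≤ 11/2, so |z − 5| ≥ |-11| − |z + 6| > 11 − 11/2 = 11/2.
Hence |(z - 10)/(z - 5) − (16/11)| < 5|z + 6|/(11·(11/2)) = (10/121)|z + 6|, which is < ε once |z + 6| < (121/10)ε.
Take δ = min(11/2, (121/10)ε). Then 0 < |z + 6| < δ forces both bounds, so |(z - 10)/(z - 5) − (16/11)| < ε.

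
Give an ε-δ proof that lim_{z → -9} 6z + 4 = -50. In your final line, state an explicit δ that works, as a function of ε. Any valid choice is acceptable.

δ = ε/6

Fix ε > 0. We need δ > 0 so that 0 < |z + 9| < δ implies |(6z + 4) + 50| < ε.
|(6z + 4) + 50| = |6z + 54| = 6|z + 9|.
So 6|z + 9| < ε exactly when |z + 9| < ε/6.
Choosing δ = ε/6 gives |(6z + 4) + 50| = 6|z + 9| < ε whenever |z + 9| < δ.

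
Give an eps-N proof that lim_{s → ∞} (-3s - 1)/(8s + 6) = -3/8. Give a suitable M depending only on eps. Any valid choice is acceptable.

Let eps > 0 be given. We seek M > 0 such that s > M implies |(-3s - 1)/(8s + 6) + 3/8| < eps.
(-3s - 1)/(8s + 6) + 3/8 = (8(-3s - 1) − (-3)(8s + 6)) / (8(8s + 6)) = 10/(8(8s + 6)).
For s > 0 we have 8s + 6 > 8s, so |(-3s - 1)/(8s + 6) + 3/8| = 10/(8(8s + 6)) < 10/(8·8s) = (5/32)/s.
Thus |(-3s - 1)/(8s + 6) + 3/8| < eps whenever s > (5/32)/eps.
Take M = (5/32)/eps. If s > M then |(-3s - 1)/(8s + 6) + 3/8| < (5/32)/s < eps.

M = (5/32)/eps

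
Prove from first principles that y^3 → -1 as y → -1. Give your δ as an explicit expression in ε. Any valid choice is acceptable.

δ = min(2, ε/13)

Fix ε > 0. We seek δ > 0 with 0 < |y + 1| < δ ⇒ |y^3 + 1| < ε.
Factor: y^3 + 1 = (y + 1)(y^2 - y + 1), so |y^3 + 1| = |y + 1|·|y^2 - y + 1|.
Restrict δ ≤ 2. Then |y + 1| < 2 gives |y| < 3, so by the triangle inequality |y^2 - y + 1| ≤ 3^2 + 3 + 1 = 13.
Hence |y^3 + 1| ≤ 13|y + 1|, which is < ε once |y + 1| < ε/13.
Take δ = min(2, ε/13). If 0 < |y + 1| < δ then both bounds hold and |y^3 + 1| ≤ 13|y + 1| < 13·(ε/13) = ε.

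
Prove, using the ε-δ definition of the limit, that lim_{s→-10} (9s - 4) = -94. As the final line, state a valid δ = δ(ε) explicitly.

δ = ε/9

Suppose ε > 0. We need δ > 0 so that 0 < |s + 10| < δ implies |(9s - 4) + 94| < ε.
|(9s - 4) + 94| = |9s + 90| = 9|s + 10|.
Thus it suffices that |s + 10| < ε/9.
Take δ = ε/9. If 0 < |s + 10| < δ then |(9s - 4) + 94| = 9|s + 10| < 9·(ε/9) = ε.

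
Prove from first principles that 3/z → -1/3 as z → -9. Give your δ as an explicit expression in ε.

δ = min(9/2, (27/2)ε)

Let ε > 0 be given. We seek δ > 0 such that 0 < |z + 9| < δ implies |3/z + 1/3| < ε.
|3/z + 1/3| = 3·|-9 − z|/(9·|z|) = 3|z + 9|/(9|z|).
Restrict δ ≤ 9/2. Then |z + 9| < 9/2 gives |z| > 9/2, so 9|z| > 81/2.
Then |3/z + 1/3| < 3|z + 9|/(81/2), which is < ε when |z + 9| < (27/2)ε.
Take δ = min(9/2, (27/2)ε). Then 0 < |z + 9| < δ gives both |z + 9| < 9/2 and |z + 9| < (27/2)ε, so |3/z + 1/3| < ε.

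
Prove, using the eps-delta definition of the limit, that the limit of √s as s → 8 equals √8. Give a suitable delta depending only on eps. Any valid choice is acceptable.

delta = min(8, √8·eps)

Let eps > 0 be given. We want delta > 0 such that 0 < |s − 8| < delta implies |√s − √8| < eps.
Rationalise: √s − √8 = (s − 8)/(√s + √8), so |√s − √8| = |s − 8|/(√s + √8).
Restrict delta ≤ 8 so that |s − 8| < 8 forces s > 0, and then √s + √8 > √8.
Hence |√s − √8| < |s − 8|/√8, which is < eps once |s − 8| < √8·eps.
Take delta = min(8, √8·eps). If 0 < |s − 8| < delta then s > 0 and |√s − √8| < |s − 8|/√8 < eps.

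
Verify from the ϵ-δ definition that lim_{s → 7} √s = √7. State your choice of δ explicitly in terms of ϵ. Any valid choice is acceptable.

δ = min(7, √7·ϵ)

Let ϵ > 0. We want δ > 0 such that 0 < |s − 7| < δ implies |√s − √7| < ϵ.
Multiplying by the conjugate, |√s − √7| = |s − 7|/(√s + √7).
Restrict δ ≤ 7 so that |s − 7| < 7 forces s > 0, and then √s + √7 > √7.
Hence |√s − √7| < |s − 7|/√7, which is < ϵ once |s − 7| < √7·ϵ.
Take δ = min(7, √7·ϵ). If 0 < |s − 7| < δ then s > 0 and |√s − √7| < |s − 7|/√7 < ϵ.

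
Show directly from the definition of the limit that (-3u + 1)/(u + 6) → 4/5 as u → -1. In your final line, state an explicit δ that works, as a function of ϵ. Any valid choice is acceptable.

Fix ϵ > 0. We want δ > 0 with 0 < |u + 1| < δ ⇒ |(-3u + 1)/(u + 6) − (4/5)| < ϵ.
Combining over a common denominator, (-3u + 1)/(u + 6) − (4/5) = [(-3u + 1)·5 − 4·(u + 6)] / [5·(u + 6)] = -19(u + 1) / (5(u + 6)).
So |(-3u + 1)/(u + 6) − (4/5)| = 19|u + 1| / (5·|u + 6|).
Require δ ≤ 5/2, so |u + 6| ≥ |5| − |u + 1| > 5 − 5/2 = 5/2.
Hence |(-3u + 1)/(u + 6) − (4/5)| < 19|u + 1|/(5·(5/2)) = (38/25)|u + 1|, which is < ϵ once |u + 1| < (25/38)ϵ.
Take δ = min(5/2, (25/38)ϵ). Then 0 < |u + 1| < δ forces both bounds, so |(-3u + 1)/(u + 6) − (4/5)| < ϵ.

δ = min(5/2, (25/38)ϵ)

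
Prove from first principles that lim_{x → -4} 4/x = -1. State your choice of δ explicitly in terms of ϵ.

δ = min(2, 2ϵ)

Suppose ϵ > 0. We seek δ > 0 such that 0 < |x + 4| < δ implies |4/x + 1| < ϵ.
|4/x + 1| = 4·|-4 − x|/(4·|x|) = 4|x + 4|/(4|x|).
Restrict δ ≤ 2. Then |x + 4| < 2 gives |x| > 2, so 4|x| > 8.
Then |4/x + 1| < 4|x + 4|/8, which is < ϵ when |x + 4| < 2ϵ.
Take δ = min(2, 2ϵ). Then 0 < |x + 4| < δ gives both |x + 4| < 2 and |x + 4| < 2ϵ, so |4/x + 1| < ϵ.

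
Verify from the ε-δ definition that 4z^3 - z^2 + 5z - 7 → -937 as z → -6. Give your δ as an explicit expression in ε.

δ = min(1, ε/526)

Fix ε > 0. We want δ > 0 such that 0 < |z + 6| < δ implies |(4z^3 - z^2 + 5z - 7) + 937| < ε.
(4z^3 - z^2 + 5z - 7) + 937 = 4z^3 - z^2 + 5z + 930 = (z + 6)(4z^2 - 25z + 155).
So |(4z^3 - z^2 + 5z - 7) + 937| = |z + 6|·|4z^2 - 25z + 155|.
Require δ ≤ 1. Then |z + 6| < 1 gives |z| < 7, and by the triangle inequality |4z^2 - 25z + 155| ≤ 4·7^2 + 25·7 + 155 = 526.
Hence |(4z^3 - z^2 + 5z - 7) + 937| ≤ 526|z + 6| < ε provided |z + 6| < ε/526.
Take δ = min(1, ε/526). Then 0 < |z + 6| < δ gives both |z + 6| < 1 and |z + 6| < ε/526, so |(4z^3 - z^2 + 5z - 7) + 937| < ε.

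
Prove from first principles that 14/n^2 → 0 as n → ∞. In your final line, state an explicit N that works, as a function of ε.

Fix ε > 0. For n ≥ 1, |14/n^2 − 0| = 14/n^2.
14/n^2 < ε ⇔ n^2 > 14/ε ⇔ n > (14/ε)^{1/2}.
Take N = (14/ε)^{1/2}. Then n > N implies 14/n^2 < ε.

N = (14/ε)^{1/2}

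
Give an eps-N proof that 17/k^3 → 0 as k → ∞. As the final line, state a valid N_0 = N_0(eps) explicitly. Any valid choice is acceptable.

N_0 = (17/eps)^{1/3}

Fix eps > 0. For k ≥ 1, |17/k^3 − 0| = 17/k^3.
17/k^3 < eps ⇔ k^3 > 17/eps ⇔ k > (17/eps)^{1/3}.
Take N_0 = (17/eps)^{1/3}. Then k > N_0 implies 17/k^3 < eps.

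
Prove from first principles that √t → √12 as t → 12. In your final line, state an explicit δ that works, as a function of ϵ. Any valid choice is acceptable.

δ = min(12, √12·ϵ)

Suppose ϵ > 0. We want δ > 0 such that 0 < |t − 12| < δ implies |√t − √12| < ϵ.
Rationalise: √t − √12 = (t − 12)/(√t + √12), so |√t − √12| = |t − 12|/(√t + √12).
Restrict δ ≤ 12 so that |t − 12| < 12 forces t > 0, and then √t + √12 > √12.
Hence |√t − √12| < |t − 12|/√12, which is < ϵ once |t − 12| < √12·ϵ.
Take δ = min(12, √12·ϵ). If 0 < |t − 12| < δ then t > 0 and |√t − √12| < |t − 12|/√12 < ϵ.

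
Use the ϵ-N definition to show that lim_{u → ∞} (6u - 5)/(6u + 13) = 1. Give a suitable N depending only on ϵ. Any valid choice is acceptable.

N = 3/ϵ

Suppose ϵ > 0. We seek N > 0 such that u > N implies |(6u - 5)/(6u + 13) − 1| < ϵ.
(6u - 5)/(6u + 13) − 1 = (6(6u - 5) − 6(6u + 13)) / (6(6u + 13)) = -108/(6(6u + 13)).
For u > 0 we have 6u + 13 > 6u, so |(6u - 5)/(6u + 13) − 1| = 108/(6(6u + 13)) < 108/(6·6u) = 3/u.
Thus |(6u - 5)/(6u + 13) − 1| < ϵ whenever u > 3/ϵ.
Take N = 3/ϵ. If u > N then |(6u - 5)/(6u + 13) − 1| < 3/u < ϵ.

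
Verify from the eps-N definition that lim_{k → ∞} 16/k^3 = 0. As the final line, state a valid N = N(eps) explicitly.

N = (16/eps)^{1/3}

Suppose eps > 0. For k ≥ 1, |16/k^3 − 0| = 16/k^3.
16/k^3 < eps ⇔ k^3 > 16/eps ⇔ k > (16/eps)^{1/3}.
Take N = (16/eps)^{1/3}. Then k > N implies 16/k^3 < eps.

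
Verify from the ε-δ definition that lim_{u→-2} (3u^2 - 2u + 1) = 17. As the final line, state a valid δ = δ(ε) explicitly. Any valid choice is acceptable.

δ = min(1, ε/17)

Let ε > 0 be given. We want δ > 0 such that 0 < |u + 2| < δ implies |(3u^2 - 2u + 1) − 17| < ε.
(3u^2 - 2u + 1) − 17 = 3u^2 - 2u - 16 = (u + 2)(3u - 8).
So |(3u^2 - 2u + 1) − 17| = |u + 2|·|3u - 8|.
Require δ ≤ 1. Then |u + 2| < 1 gives |u| < 3, and by the triangle inequality |3u - 8| ≤ 3·3 + 8 = 17.
Hence |(3u^2 - 2u + 1) − 17| ≤ 17|u + 2| < ε provided |u + 2| < ε/17.
Take δ = min(1, ε/17). Then 0 < |u + 2| < δ gives both |u + 2| < 1 and |u + 2| < ε/17, so |(3u^2 - 2u + 1) − 17| < ε.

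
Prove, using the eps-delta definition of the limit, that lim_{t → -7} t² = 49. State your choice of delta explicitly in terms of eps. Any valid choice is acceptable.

delta = min(1, eps/15)

Suppose eps > 0. We seek delta > 0 with 0 < |t + 7| < delta ⇒ |t² − 49| < eps.
Factor: t² − 49 = (t + 7)(t - 7), so |t² − 49| = |t + 7|·|t - 7|.
Impose delta ≤ 1 so that |t| < 8; then |t - 7| ≤ 15.
Hence |t² − 49| ≤ 15|t + 7|, which is < eps once |t + 7| < eps/15.
Take delta = min(1, eps/15). If 0 < |t + 7| < delta then both bounds hold and |t² − 49| ≤ 15|t + 7| < 15·(eps/15) = eps.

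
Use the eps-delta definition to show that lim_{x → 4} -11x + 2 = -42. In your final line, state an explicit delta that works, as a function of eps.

delta = eps/11

Let eps > 0 be given. We need delta > 0 so that 0 < |x − 4| < delta implies |(-11x + 2) + 42| < eps.
Since (-11x + 2) + 42 = -11(x − 4), we have |(-11x + 2) + 42| = 11|x − 4|.
So 11|x − 4| < eps exactly when |x − 4| < eps/11.
Choosing delta = eps/11 gives |(-11x + 2) + 42| = 11|x − 4| < eps whenever |x − 4| < delta.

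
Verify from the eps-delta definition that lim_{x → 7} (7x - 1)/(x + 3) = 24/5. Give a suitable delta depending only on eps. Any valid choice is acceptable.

delta = min(5, (25/11)eps)

Let eps > 0 be given. We want delta > 0 with 0 < |x − 7| < delta ⇒ |(7x - 1)/(x + 3) − (24/5)| < eps.
Combining over a common denominator, (7x - 1)/(x + 3) − (24/5) = [(7x - 1)·10 − 48·(x + 3)] / [10·(x + 3)] = 22(x − 7) / (10(x + 3)).
So |(7x - 1)/(x + 3) − (24/5)| = 22|x − 7| / (10·|x + 3|).
Restrict delta ≤ 5. Then |x − 7| < 5 gives |x + 3| = |(x − 7) + 10| ≥ 10 − 5 = 5.
Hence |(7x - 1)/(x + 3) − (24/5)| < 22|x − 7|/(10·5) = (11/25)|x − 7|, which is < eps once |x − 7| < (25/11)eps.
Take delta = min(5, (25/11)eps). Then 0 < |x − 7| < delta forces both bounds, so |(7x - 1)/(x + 3) − (24/5)| < eps.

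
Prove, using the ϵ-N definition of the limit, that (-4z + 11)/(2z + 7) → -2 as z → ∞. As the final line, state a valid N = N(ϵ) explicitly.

N = (25/2)/ϵ

Let ϵ > 0 be given. We seek N > 0 such that z > N implies |(-4z + 11)/(2z + 7) + 2| < ϵ.
(-4z + 11)/(2z + 7) + 2 = (2(-4z + 11) − (-4)(2z + 7)) / (2(2z + 7)) = 50/(2(2z + 7)).
For z > 0 we have 2z + 7 > 2z, so |(-4z + 11)/(2z + 7) + 2| = 50/(2(2z + 7)) < 50/(2·2z) = (25/2)/z.
Thus |(-4z + 11)/(2z + 7) + 2| < ϵ whenever z > (25/2)/ϵ.
Take N = (25/2)/ϵ. If z > N then |(-4z + 11)/(2z + 7) + 2| < (25/2)/z < ϵ.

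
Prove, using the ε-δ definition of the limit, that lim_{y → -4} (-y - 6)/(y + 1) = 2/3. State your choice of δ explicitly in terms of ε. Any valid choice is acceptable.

Fix ε > 0. We want δ > 0 with 0 < |y + 4| < δ ⇒ |(-y - 6)/(y + 1) − (2/3)| < ε.
Combining over a common denominator, (-y - 6)/(y + 1) − (2/3) = [(-y - 6)·(-3) − (-2)·(y + 1)] / [(-3)·(y + 1)] = 5(y + 4) / ((-3)(y + 1)).
So |(-y - 6)/(y + 1) − (2/3)| = 5|y + 4| / (3·|y + 1|).
Restrict δ ≤ 3/2. Then |y + 4| < 3/2 gives |y + 1| = |(y + 4) + (-3)| ≥ 3 − 3/2 = 3/2.
Hence |(-y - 6)/(y + 1) − (2/3)| < 5|y + 4|/(3·(3/2)) = (10/9)|y + 4|, which is < ε once |y + 4| < (9/10)ε.
Take δ = min(3/2, (9/10)ε). Then 0 < |y + 4| < δ forces both bounds, so |(-y - 6)/(y + 1) − (2/3)| < ε.

δ = min(3/2, (9/10)ε)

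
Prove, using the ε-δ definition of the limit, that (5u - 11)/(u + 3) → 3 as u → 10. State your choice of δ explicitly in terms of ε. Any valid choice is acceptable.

δ = min(13/2, (13/4)ε)

Suppose ε > 0. We want δ > 0 with 0 < |u − 10| < δ ⇒ |(5u - 11)/(u + 3) − 3| < ε.
Combining over a common denominator, (5u - 11)/(u + 3) − 3 = [(5u - 11)·13 − 39·(u + 3)] / [13·(u + 3)] = 26(u − 10) / (13(u + 3)).
So |(5u - 11)/(u + 3) − 3| = 26|u − 10| / (13·|u + 3|).
Restrict δ ≤ 13/2. Then |u − 10| < 13/2 gives |u + 3| = |(u − 10) + 13| ≥ 13 − 13/2 = 13/2.
Hence |(5u - 11)/(u + 3) − 3| < 26|u − 10|/(13·(13/2)) = (4/13)|u − 10|, which is < ε once |u − 10| < (13/4)ε.
Take δ = min(13/2, (13/4)ε). Then 0 < |u − 10| < δ forces both bounds, so |(5u - 11)/(u + 3) − 3| < ε.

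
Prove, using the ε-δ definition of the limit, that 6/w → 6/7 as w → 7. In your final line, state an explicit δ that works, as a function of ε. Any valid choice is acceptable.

δ = min(7/2, (49/12)ε)

Fix ε > 0. We seek δ > 0 such that 0 < |w − 7| < δ implies |6/w − (6/7)| < ε.
|6/w − (6/7)| = 6·|7 − w|/(7·|w|) = 6|w − 7|/(7|w|).
Restrict δ ≤ 7/2. Then |w − 7| < 7/2 gives |w| > 7/2, so 7|w| > 49/2.
Then |6/w − (6/7)| < 6|w − 7|/(49/2), which is < ε when |w − 7| < (49/12)ε.
Take δ = min(7/2, (49/12)ε). Then 0 < |w − 7| < δ gives both |w − 7| < 7/2 and |w − 7| < (49/12)ε, so |6/w − (6/7)| < ε.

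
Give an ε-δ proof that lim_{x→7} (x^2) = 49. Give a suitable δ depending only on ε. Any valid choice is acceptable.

δ = min(1, ε/15)

Let ε > 0. We seek δ > 0 with 0 < |x − 7| < δ ⇒ |x^2 − 49| < ε.
Factor: x^2 − 49 = (x − 7)(x + 7), so |x^2 − 49| = |x − 7|·|x + 7|.
Restrict δ ≤ 1. Then |x − 7| < 1 gives |x| < 8, so by the triangle inequality |x + 7| ≤ 8 + 7 = 15.
Hence |x^2 − 49| ≤ 15|x − 7|, which is < ε once |x − 7| < ε/15.
Take δ = min(1, ε/15). If 0 < |x − 7| < δ then both bounds hold and |x^2 − 49| ≤ 15|x − 7| < 15·(ε/15) = ε.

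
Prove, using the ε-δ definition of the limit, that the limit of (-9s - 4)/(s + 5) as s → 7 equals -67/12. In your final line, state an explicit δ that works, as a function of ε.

Let ε > 0 be given. We want δ > 0 with 0 < |s − 7| < δ ⇒ |(-9s - 4)/(s + 5) + 67/12| < ε.
Combining over a common denominator, (-9s - 4)/(s + 5) + 67/12 = [(-9s - 4)·12 − (-67)·(s + 5)] / [12·(s + 5)] = -41(s − 7) / (12(s + 5)).
So |(-9s - 4)/(s + 5) + 67/12| = 41|s − 7| / (12·|s + 5|).
Restrict δ ≤ 6. Then |s − 7| < 6 gives |s + 5| = |(s − 7) + 12| ≥ 12 − 6 = 6.
Hence |(-9s - 4)/(s + 5) + 67/12| < 41|s − 7|/(12·6) = (41/72)|s − 7|, which is < ε once |s − 7| < (72/41)ε.
Take δ = min(6, (72/41)ε). Then 0 < |s − 7| < δ forces both bounds, so |(-9s - 4)/(s + 5) + 67/12| < ε.

δ = min(6, (72/41)ε)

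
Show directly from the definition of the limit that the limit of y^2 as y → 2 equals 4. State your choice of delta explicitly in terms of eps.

delta = min(2, eps/6)

Fix eps > 0. We seek delta > 0 with 0 < |y − 2| < delta ⇒ |y^2 − 4| < eps.
Factor: y^2 − 4 = (y − 2)(y + 2), so |y^2 − 4| = |y − 2|·|y + 2|.
Impose delta ≤ 2 so that |y| < 4; then |y + 2| ≤ 6.
Hence |y^2 − 4| ≤ 6|y − 2|, which is < eps once |y − 2| < eps/6.
Take delta = min(2, eps/6). If 0 < |y − 2| < delta then both bounds hold and |y^2 − 4| ≤ 6|y − 2| < 6·(eps/6) = eps.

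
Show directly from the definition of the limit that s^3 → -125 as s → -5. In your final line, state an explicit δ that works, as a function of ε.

Let ε > 0. We seek δ > 0 with 0 < |s + 5| < δ ⇒ |s^3 + 125| < ε.
Factor: s^3 + 125 = (s + 5)(s^2 - 5s + 25), so |s^3 + 125| = |s + 5|·|s^2 - 5s + 25|.
Impose δ ≤ 1 so that |s| < 6; then |s^2 - 5s + 25| ≤ 91.
Hence |s^3 + 125| ≤ 91|s + 5|, which is < ε once |s + 5| < ε/91.
Take δ = min(1, ε/91). If 0 < |s + 5| < δ then both bounds hold and |s^3 + 125| ≤ 91|s + 5| < 91·(ε/91) = ε.

δ = min(1, ε/91)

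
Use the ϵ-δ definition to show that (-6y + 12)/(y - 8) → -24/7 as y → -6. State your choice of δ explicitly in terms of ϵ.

Let ϵ > 0 be given. We want δ > 0 with 0 < |y + 6| < δ ⇒ |(-6y + 12)/(y - 8) + 24/7| < ϵ.
Combining over a common denominator, (-6y + 12)/(y - 8) + 24/7 = [(-6y + 12)·(-14) − 48·(y - 8)] / [(-14)·(y - 8)] = 36(y + 6) / ((-14)(y - 8)).
So |(-6y + 12)/(y - 8) + 24/7| = 36|y + 6| / (14·|y − 8|).
Restrict δ ≤ 7. Then |y + 6| < 7 gives |y − 8| = |(y + 6) + (-14)| ≥ 14 − 7 = 7.
Hence |(-6y + 12)/(y - 8) + 24/7| < 36|y + 6|/(14·7) = (18/49)|y + 6|, which is < ϵ once |y + 6| < (49/18)ϵ.
Take δ = min(7, (49/18)ϵ). Then 0 < |y + 6| < δ forces both bounds, so |(-6y + 12)/(y - 8) + 24/7| < ϵ.

δ = min(7, (49/18)ϵ)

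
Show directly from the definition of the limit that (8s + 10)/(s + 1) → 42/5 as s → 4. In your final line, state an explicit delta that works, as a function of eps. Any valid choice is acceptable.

Suppose eps > 0. We want delta > 0 with 0 < |s − 4| < delta ⇒ |(8s + 10)/(s + 1) − (42/5)| < eps.
Combining over a common denominator, (8s + 10)/(s + 1) − (42/5) = [(8s + 10)·5 − 42·(s + 1)] / [5·(s + 1)] = -2(s − 4) / (5(s + 1)).
So |(8s + 10)/(s + 1) − (42/5)| = 2|s − 4| / (5·|s + 1|).
Require delta ≤ 5/2, so |s + 1| ≥ |5| − |s − 4| > 5 − 5/2 = 5/2.
Hence |(8s + 10)/(s + 1) − (42/5)| < 2|s − 4|/(5·(5/2)) = (4/25)|s − 4|, which is < eps once |s − 4| < (25/4)eps.
Take delta = min(5/2, (25/4)eps). Then 0 < |s − 4| < delta forces both bounds, so |(8s + 10)/(s + 1) − (42/5)| < eps.

delta = min(5/2, (25/4)eps)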